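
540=540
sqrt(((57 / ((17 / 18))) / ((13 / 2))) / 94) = 3 *sqrt(1184118) / 10387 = 0.31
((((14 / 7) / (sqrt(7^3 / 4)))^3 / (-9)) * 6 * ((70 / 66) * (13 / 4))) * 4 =-8320 * sqrt(7) / 237699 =-0.09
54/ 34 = 27/ 17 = 1.59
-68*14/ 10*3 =-1428/ 5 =-285.60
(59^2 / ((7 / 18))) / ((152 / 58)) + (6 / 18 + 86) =2794517 / 798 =3501.90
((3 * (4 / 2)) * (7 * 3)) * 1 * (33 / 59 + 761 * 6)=33947802 / 59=575386.47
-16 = -16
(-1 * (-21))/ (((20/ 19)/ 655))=52269/ 4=13067.25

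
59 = 59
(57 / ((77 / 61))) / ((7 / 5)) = 17385 / 539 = 32.25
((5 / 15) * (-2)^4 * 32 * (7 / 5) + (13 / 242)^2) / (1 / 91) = 19100527901 / 878460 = 21743.20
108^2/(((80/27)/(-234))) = -4605822/5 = -921164.40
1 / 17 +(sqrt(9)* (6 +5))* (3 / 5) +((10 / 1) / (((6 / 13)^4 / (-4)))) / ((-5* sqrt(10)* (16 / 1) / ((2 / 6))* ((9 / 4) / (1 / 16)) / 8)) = 28561* sqrt(10) / 349920 +1688 / 85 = 20.12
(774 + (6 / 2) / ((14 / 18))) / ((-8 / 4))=-5445 / 14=-388.93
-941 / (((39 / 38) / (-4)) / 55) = 7866760 / 39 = 201711.79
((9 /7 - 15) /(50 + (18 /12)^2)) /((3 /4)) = -0.35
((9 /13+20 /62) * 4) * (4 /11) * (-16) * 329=-34447616 /4433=-7770.72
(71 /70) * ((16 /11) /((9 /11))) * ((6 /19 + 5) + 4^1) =33512 /1995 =16.80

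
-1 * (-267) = 267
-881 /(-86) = 881 /86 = 10.24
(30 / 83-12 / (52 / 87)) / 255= -7091 / 91715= -0.08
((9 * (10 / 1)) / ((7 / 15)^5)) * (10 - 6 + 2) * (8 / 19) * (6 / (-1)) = -61637.85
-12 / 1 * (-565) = 6780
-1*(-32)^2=-1024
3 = 3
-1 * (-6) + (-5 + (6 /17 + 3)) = 4.35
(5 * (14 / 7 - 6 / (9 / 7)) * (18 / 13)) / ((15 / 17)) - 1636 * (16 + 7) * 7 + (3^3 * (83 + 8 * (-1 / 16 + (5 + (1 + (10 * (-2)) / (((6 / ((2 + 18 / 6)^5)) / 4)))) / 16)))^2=16318341169277 / 52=313814253255.33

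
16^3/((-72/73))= -37376/9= -4152.89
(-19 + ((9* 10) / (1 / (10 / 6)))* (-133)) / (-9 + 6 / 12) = 39938 / 17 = 2349.29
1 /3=0.33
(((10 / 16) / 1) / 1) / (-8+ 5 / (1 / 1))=-5 / 24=-0.21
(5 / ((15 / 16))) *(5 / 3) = 80 / 9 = 8.89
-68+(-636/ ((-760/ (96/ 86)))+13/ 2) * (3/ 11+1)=-2630421/ 44935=-58.54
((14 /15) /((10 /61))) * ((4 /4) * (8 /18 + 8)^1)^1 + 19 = 45277 /675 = 67.08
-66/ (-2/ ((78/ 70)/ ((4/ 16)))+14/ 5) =-25740/ 917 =-28.07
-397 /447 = -0.89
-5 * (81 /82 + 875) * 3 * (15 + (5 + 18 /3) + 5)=-33401415 /82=-407334.33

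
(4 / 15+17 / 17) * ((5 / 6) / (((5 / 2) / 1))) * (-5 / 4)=-19 / 36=-0.53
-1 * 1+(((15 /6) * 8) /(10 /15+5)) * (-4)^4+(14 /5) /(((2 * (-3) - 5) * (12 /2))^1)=2531476 /2805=902.49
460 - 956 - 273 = -769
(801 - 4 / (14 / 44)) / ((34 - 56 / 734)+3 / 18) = 12152838 / 525469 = 23.13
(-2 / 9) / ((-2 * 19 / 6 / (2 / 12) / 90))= 10 / 19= 0.53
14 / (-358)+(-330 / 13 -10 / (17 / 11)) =-31.89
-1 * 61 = -61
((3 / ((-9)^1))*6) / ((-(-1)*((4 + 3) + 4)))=-2 / 11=-0.18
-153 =-153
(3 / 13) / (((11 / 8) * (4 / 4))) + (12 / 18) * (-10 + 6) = -1072 / 429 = -2.50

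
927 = 927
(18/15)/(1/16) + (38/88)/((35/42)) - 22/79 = 19.44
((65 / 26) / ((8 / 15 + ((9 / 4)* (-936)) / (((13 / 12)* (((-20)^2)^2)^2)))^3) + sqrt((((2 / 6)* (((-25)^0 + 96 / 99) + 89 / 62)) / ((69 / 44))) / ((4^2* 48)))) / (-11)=-2211840000000000000000000000000 / 1476394377360268992267098374621 - sqrt(9934942) / 1129392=-1.50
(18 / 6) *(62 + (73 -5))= 390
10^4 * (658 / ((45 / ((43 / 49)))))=8084000 / 63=128317.46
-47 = -47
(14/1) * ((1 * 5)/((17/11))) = 770/17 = 45.29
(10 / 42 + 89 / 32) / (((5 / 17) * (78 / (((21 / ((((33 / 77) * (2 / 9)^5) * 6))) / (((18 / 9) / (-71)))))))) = -37491786927 / 532480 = -70409.76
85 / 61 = 1.39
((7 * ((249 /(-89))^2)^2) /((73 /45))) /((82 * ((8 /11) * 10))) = 2663977932693 /6009200874016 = 0.44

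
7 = 7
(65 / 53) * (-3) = -3.68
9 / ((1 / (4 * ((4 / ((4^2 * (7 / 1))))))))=1.29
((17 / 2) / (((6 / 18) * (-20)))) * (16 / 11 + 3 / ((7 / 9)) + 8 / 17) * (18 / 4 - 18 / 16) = -613089 / 24640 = -24.88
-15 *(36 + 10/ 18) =-1645/ 3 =-548.33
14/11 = 1.27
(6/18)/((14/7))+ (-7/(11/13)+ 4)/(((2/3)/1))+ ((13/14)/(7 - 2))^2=-1003823/161700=-6.21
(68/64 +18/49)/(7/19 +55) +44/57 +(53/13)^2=138394226899/7944990144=17.42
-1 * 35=-35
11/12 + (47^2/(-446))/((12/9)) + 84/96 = -2573/1338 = -1.92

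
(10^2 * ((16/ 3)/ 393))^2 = 2560000/ 1390041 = 1.84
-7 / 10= -0.70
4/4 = 1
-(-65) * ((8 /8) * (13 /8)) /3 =35.21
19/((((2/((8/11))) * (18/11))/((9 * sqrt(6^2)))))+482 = 710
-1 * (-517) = 517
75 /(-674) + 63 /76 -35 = -878039 /25612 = -34.28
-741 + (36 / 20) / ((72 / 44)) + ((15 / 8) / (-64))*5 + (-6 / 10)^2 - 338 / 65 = -9534547 / 12800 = -744.89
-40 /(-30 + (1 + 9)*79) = -1 /19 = -0.05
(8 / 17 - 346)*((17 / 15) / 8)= -979 / 20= -48.95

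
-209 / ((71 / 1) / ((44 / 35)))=-9196 / 2485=-3.70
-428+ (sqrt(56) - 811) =-1239+ 2 * sqrt(14) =-1231.52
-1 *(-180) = 180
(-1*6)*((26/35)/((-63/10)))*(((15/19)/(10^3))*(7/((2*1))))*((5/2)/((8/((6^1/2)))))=0.00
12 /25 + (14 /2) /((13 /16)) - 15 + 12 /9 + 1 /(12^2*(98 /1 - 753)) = -28025681 /6130800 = -4.57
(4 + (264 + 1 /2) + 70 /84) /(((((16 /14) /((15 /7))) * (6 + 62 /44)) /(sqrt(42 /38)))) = 11110 * sqrt(399) /3097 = 71.66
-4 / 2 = -2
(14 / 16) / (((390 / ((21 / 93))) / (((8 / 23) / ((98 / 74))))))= 37 / 278070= 0.00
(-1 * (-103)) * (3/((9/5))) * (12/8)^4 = 13905/16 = 869.06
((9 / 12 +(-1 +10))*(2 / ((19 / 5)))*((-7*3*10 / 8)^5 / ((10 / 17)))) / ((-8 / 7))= 59232227315625 / 622592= 95138111.82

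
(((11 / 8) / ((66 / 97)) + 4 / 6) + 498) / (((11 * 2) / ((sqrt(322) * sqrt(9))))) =24033 * sqrt(322) / 352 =1225.16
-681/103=-6.61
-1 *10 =-10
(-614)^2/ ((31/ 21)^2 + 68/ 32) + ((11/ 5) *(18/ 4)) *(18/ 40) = 53204381487/ 607400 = 87593.65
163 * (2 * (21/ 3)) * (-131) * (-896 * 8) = 2142816256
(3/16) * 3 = 9/16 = 0.56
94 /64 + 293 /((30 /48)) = 75243 /160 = 470.27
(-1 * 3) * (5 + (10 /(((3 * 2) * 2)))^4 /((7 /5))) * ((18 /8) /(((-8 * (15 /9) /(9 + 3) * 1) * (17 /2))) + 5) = -15699443 /205632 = -76.35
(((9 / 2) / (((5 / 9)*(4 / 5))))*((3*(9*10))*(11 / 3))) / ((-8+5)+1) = -40095 / 8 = -5011.88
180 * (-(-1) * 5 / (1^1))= 900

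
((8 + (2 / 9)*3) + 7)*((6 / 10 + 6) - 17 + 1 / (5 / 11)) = -1927 / 15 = -128.47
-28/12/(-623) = 1/267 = 0.00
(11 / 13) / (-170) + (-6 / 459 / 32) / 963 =-762761 / 153232560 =-0.00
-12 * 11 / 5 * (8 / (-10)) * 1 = 528 / 25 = 21.12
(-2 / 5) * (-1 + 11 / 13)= 4 / 65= 0.06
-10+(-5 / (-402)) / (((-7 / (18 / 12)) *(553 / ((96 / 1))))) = -2593690 / 259357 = -10.00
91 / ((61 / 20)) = 1820 / 61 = 29.84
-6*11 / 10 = -33 / 5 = -6.60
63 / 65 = 0.97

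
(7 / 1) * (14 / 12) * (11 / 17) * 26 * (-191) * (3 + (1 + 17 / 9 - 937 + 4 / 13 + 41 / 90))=24414097.42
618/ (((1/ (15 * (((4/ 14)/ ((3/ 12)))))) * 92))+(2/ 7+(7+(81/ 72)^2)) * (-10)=152715/ 5152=29.64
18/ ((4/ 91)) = 819/ 2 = 409.50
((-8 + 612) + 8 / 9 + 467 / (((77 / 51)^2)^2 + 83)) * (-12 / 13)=-3276676897259 / 5817481059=-563.25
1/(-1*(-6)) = 1/6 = 0.17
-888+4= -884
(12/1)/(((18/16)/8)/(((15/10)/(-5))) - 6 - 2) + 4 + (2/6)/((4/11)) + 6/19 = 235751/61788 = 3.82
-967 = -967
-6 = -6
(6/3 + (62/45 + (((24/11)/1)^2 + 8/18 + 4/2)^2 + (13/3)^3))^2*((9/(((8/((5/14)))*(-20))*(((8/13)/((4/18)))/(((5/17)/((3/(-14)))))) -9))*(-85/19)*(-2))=1680.50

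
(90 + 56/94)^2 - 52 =18015696/2209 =8155.59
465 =465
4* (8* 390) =12480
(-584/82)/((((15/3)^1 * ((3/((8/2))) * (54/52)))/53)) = -96.93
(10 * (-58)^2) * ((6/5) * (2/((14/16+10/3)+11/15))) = 9688320/593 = 16337.81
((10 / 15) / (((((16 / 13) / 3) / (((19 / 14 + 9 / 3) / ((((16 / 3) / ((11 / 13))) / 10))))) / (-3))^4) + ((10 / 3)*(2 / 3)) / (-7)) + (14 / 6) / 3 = 201997714335128698531 / 46404974149632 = 4352932.37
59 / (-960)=-59 / 960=-0.06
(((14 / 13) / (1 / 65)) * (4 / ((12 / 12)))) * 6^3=60480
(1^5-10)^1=-9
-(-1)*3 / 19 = 3 / 19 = 0.16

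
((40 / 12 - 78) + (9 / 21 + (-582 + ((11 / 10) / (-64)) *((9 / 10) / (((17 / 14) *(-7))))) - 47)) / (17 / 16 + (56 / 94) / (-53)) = -2001212408411 / 2991588600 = -668.95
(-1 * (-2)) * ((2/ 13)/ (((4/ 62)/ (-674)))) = -41788/ 13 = -3214.46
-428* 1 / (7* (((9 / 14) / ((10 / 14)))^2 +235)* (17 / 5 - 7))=107000 / 1485603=0.07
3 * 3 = 9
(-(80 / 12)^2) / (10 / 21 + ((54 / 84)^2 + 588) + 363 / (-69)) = -0.08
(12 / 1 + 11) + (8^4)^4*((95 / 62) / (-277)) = -13370061393558659 / 8587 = -1557011924252.78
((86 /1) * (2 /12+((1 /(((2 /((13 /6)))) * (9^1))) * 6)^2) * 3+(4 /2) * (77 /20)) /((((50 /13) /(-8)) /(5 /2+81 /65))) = -24361688 /16875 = -1443.66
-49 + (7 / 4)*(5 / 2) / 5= -385 / 8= -48.12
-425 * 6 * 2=-5100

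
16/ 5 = 3.20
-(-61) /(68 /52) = 793 /17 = 46.65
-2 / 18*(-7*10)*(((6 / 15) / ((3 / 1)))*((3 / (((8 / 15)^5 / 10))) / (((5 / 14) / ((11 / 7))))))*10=32484375 / 1024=31723.02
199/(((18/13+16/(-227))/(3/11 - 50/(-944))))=993038059/20134576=49.32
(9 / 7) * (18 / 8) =81 / 28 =2.89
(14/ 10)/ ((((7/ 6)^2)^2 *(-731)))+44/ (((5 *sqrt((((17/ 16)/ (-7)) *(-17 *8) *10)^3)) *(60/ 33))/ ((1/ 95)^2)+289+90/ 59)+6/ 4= 261463700817550000 *sqrt(35)/ 8554644877572312873746857+32151802971797782879599965757731/ 21449317740883387237731706961810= 1.50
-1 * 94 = -94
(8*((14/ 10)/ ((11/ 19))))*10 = 2128/ 11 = 193.45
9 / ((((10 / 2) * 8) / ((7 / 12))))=21 / 160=0.13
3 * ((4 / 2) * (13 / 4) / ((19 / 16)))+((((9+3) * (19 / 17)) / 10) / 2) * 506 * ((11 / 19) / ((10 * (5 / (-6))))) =-288786 / 40375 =-7.15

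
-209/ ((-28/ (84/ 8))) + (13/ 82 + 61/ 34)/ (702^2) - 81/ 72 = 13267085167/ 171742194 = 77.25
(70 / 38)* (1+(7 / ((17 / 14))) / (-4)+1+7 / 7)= 1855 / 646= 2.87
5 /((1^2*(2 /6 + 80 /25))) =75 /53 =1.42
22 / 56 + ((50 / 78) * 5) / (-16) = 0.19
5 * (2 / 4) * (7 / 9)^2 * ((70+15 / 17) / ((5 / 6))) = 59045 / 459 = 128.64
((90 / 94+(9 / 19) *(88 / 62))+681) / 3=6299080 / 27683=227.54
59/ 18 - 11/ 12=85/ 36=2.36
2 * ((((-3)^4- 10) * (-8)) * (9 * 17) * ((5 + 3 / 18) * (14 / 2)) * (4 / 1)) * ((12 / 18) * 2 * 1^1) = -33525632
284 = 284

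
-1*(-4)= 4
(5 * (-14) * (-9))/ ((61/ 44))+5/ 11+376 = 557521/ 671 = 830.88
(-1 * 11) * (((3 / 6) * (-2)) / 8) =11 / 8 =1.38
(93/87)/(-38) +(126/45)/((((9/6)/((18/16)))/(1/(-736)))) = -125651/4055360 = -0.03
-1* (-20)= 20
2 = 2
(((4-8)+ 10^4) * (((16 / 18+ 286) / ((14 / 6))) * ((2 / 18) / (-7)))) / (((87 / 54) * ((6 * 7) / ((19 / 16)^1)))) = -416993 / 1218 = -342.36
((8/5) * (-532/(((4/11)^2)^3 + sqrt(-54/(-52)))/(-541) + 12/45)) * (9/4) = 1091193655457584104/1146069682761084775 + 90160770406440888 * sqrt(78)/229213936552216955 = 4.43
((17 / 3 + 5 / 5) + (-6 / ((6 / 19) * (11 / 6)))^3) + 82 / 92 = -203064839 / 183678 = -1105.55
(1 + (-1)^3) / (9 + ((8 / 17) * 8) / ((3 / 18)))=0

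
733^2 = 537289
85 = 85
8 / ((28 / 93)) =186 / 7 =26.57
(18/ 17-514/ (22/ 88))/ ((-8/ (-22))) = -192137/ 34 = -5651.09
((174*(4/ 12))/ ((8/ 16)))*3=348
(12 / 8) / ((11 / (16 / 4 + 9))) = 39 / 22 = 1.77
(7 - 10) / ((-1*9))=1 / 3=0.33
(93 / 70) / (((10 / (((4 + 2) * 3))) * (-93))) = -9 / 350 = -0.03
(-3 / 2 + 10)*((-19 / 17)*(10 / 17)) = -95 / 17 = -5.59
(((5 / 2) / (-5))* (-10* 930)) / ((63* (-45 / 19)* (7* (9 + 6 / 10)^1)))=-14725 / 31752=-0.46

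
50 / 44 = 25 / 22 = 1.14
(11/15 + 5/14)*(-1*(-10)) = 229/21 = 10.90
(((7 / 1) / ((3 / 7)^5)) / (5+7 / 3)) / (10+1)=117649 / 19602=6.00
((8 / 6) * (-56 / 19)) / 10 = -112 / 285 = -0.39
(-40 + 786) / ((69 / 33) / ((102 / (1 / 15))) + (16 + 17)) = 12555180 / 555413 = 22.61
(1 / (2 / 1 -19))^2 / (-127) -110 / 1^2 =-4037331 / 36703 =-110.00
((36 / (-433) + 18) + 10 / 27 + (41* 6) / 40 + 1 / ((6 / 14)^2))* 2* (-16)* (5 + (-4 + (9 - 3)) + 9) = -894327424 / 58455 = -15299.42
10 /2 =5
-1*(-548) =548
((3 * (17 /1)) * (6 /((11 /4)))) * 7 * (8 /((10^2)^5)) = 1071 /1718750000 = 0.00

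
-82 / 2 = -41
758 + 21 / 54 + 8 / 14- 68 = 87061 / 126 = 690.96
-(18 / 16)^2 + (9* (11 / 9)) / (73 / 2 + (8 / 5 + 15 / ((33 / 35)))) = -403781 / 380224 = -1.06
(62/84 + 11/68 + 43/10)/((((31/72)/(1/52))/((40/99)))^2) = 11880640/7015581573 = 0.00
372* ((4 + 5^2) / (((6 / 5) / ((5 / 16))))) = 22475 / 8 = 2809.38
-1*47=-47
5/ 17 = 0.29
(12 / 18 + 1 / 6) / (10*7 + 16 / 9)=15 / 1292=0.01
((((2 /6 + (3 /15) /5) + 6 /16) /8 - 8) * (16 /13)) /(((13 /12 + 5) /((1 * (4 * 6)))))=-910824 /23725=-38.39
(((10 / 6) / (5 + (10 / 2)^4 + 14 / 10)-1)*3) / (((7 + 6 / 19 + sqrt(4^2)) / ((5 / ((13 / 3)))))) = -538422 / 1764763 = -0.31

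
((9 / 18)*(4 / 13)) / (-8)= -1 / 52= -0.02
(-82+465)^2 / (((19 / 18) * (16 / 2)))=1320201 / 76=17371.07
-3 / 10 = -0.30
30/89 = 0.34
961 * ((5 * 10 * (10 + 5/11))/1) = 5525750/11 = 502340.91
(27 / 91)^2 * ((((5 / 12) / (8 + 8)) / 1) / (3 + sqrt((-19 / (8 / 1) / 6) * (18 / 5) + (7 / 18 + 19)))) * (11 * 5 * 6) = -27064125 / 106891148 + 601425 * sqrt(64670) / 427564592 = 0.10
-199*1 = -199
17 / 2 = 8.50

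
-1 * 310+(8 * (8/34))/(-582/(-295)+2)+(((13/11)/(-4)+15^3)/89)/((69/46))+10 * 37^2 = 392230788107/29258394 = 13405.75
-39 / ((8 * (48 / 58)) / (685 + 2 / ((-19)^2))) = -4035.11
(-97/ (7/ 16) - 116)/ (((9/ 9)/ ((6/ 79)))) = -14184/ 553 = -25.65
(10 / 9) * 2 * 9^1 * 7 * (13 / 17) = 1820 / 17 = 107.06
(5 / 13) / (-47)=-5 / 611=-0.01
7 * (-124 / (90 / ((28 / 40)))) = -1519 / 225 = -6.75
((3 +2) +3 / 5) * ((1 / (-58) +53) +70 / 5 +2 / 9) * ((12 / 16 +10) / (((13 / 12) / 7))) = 147831334 / 5655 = 26141.70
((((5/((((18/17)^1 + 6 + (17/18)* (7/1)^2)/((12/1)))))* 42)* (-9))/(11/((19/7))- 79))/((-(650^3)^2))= -86751/1153169921434375000000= -0.00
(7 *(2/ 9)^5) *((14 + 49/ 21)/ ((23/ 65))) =0.18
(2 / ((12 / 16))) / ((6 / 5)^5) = 1.07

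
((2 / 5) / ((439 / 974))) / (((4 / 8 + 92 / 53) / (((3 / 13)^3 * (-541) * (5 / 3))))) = -335130024 / 76194157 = -4.40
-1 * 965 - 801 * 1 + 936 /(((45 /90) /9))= 15082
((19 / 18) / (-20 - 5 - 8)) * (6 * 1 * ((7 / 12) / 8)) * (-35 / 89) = 4655 / 845856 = 0.01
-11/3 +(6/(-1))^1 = -29/3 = -9.67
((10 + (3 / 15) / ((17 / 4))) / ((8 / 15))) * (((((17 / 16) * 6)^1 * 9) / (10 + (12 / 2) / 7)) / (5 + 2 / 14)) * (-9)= -1694763 / 9728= -174.21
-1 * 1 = -1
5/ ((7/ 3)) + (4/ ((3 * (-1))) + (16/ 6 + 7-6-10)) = -116/ 21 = -5.52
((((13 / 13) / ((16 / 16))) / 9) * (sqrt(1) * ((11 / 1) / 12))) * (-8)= -22 / 27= -0.81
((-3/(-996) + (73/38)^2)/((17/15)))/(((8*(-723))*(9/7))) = -1291115/2946201864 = -0.00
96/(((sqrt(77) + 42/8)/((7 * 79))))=-637056/113 + 121344 * sqrt(77)/113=3785.25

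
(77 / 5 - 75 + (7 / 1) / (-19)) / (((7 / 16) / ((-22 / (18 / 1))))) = 111408 / 665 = 167.53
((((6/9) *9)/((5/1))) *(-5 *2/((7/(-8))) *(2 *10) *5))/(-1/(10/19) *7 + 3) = -96000/721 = -133.15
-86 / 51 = -1.69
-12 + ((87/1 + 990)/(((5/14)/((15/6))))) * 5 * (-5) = -188487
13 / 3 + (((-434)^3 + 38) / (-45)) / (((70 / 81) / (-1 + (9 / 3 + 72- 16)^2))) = 768089794991 / 105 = 7315140904.68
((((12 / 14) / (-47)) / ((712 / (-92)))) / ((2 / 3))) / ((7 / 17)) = 0.01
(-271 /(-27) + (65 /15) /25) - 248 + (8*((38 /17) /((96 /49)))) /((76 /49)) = -231.90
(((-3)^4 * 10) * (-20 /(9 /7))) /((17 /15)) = -189000 /17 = -11117.65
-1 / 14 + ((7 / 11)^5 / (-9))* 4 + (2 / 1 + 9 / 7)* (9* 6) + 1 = 3618357931 / 20292426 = 178.31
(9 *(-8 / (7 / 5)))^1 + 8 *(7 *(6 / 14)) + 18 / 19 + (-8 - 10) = -5916 / 133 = -44.48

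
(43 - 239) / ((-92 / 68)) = 3332 / 23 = 144.87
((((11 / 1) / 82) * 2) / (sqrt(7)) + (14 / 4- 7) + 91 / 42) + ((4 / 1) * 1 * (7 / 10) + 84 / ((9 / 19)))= 11 * sqrt(7) / 287 + 894 / 5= 178.90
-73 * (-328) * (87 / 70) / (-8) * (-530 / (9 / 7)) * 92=423222172 / 3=141074057.33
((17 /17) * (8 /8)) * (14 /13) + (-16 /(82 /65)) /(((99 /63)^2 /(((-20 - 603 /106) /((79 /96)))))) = 43585196858 /270032191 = 161.41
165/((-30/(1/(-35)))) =11/70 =0.16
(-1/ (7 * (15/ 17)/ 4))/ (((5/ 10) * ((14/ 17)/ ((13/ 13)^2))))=-1156/ 735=-1.57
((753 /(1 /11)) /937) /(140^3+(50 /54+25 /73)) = 16325793 /5067695630500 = 0.00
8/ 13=0.62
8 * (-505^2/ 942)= -1020100/ 471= -2165.82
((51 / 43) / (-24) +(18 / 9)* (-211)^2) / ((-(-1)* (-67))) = -30630431 / 23048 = -1328.98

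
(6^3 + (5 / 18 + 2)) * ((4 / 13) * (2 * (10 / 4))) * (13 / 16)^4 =146.35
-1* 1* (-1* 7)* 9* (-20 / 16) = -315 / 4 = -78.75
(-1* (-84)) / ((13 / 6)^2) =3024 / 169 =17.89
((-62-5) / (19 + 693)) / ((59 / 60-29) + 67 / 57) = 19095 / 5446622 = 0.00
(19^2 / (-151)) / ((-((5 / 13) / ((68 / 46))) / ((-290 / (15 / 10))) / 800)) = -14807353600 / 10419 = -1421187.60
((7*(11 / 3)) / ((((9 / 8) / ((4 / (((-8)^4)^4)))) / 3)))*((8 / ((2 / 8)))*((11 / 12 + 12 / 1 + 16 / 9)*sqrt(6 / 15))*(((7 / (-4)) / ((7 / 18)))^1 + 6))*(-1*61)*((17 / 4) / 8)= -42240121*sqrt(10) / 9499780463984640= -0.00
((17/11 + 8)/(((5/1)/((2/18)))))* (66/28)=0.50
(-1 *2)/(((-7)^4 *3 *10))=-1/36015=-0.00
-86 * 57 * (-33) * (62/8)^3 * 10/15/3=267731717/16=16733232.31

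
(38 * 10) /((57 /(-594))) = -3960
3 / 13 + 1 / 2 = 0.73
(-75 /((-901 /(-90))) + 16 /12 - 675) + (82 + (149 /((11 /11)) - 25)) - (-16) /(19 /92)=-20423891 /51357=-397.68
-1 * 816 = -816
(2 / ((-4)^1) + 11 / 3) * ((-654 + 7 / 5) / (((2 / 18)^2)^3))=-10982582559 / 10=-1098258255.90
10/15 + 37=113/3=37.67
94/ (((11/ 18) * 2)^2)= 7614/ 121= 62.93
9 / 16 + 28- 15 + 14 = 441 / 16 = 27.56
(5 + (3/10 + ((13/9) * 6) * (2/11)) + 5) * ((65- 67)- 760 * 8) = -11917679/165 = -72228.36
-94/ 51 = -1.84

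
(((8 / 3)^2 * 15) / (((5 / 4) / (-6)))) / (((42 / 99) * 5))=-8448 / 35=-241.37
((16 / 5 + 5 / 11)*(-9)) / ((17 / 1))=-1809 / 935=-1.93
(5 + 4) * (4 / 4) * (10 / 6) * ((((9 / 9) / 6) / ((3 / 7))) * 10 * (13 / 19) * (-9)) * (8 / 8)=-6825 / 19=-359.21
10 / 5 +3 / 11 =25 / 11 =2.27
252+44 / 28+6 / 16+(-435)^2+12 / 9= 31832687 / 168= 189480.28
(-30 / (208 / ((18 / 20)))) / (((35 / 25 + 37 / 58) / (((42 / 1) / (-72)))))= 3045 / 81952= 0.04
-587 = -587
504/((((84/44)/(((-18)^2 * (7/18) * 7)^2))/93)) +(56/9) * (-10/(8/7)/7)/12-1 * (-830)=1031377907377/54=19099590877.35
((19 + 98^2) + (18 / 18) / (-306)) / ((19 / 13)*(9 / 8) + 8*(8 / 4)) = 153121124 / 280755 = 545.39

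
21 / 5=4.20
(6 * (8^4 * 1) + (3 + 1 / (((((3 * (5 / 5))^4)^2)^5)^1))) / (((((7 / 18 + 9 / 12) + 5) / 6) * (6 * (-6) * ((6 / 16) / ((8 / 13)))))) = -38249377192724512383971840 / 34928972863870556445273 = -1095.06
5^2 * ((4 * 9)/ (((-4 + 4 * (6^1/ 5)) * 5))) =225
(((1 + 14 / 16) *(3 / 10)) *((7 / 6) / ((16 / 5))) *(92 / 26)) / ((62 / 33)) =79695 / 206336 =0.39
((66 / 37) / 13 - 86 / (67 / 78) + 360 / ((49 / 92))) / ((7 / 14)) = 1818948132 / 1579123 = 1151.87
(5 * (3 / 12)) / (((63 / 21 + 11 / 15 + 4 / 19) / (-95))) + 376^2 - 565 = 632950881 / 4496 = 140780.89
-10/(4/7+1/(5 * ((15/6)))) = -875/57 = -15.35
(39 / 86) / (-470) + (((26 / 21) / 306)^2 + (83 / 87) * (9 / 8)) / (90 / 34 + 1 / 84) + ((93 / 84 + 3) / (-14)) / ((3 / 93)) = -15661054619672381 / 1801839796971480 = -8.69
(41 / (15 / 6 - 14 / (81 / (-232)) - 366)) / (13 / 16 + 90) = -106272 / 76124123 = -0.00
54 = 54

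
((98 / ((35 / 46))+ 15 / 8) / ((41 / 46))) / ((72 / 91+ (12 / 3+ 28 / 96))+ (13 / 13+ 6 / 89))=5842019274 / 245071145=23.84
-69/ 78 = -0.88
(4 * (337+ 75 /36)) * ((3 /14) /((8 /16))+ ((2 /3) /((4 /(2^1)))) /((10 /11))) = 679523 /630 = 1078.61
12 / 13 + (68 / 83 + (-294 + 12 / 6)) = -313188 / 1079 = -290.26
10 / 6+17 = 56 / 3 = 18.67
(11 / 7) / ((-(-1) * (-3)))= -11 / 21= -0.52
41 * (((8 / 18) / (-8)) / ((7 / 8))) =-164 / 63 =-2.60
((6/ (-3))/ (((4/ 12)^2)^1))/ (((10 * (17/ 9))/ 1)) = -81/ 85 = -0.95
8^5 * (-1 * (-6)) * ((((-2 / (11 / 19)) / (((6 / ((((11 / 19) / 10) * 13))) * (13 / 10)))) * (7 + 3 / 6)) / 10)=-49152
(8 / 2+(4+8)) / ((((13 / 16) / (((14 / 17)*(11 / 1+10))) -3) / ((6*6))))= -2709504 / 13891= -195.05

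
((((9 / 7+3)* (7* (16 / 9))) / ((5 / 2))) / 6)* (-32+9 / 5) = -4832 / 45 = -107.38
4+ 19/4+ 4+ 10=91/4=22.75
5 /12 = 0.42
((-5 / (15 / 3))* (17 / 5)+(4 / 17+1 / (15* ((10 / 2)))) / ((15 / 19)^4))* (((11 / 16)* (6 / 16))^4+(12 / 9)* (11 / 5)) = -1053649533118810111 / 129950023680000000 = -8.11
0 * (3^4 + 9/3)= 0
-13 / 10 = -1.30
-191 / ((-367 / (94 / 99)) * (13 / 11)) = 0.42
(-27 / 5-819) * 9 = -37098 / 5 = -7419.60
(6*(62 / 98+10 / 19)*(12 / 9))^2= 74511424 / 866761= 85.97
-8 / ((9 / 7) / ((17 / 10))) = -476 / 45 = -10.58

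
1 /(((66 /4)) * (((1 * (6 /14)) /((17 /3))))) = 238 /297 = 0.80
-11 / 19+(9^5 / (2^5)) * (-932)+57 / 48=-522819661 / 304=-1719801.52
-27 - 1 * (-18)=-9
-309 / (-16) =309 / 16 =19.31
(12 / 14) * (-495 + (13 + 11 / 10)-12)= -14787 / 35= -422.49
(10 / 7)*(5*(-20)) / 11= -1000 / 77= -12.99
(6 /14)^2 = 9 /49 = 0.18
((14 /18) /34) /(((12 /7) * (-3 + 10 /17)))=-0.01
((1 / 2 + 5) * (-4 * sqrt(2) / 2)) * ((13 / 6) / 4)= -143 * sqrt(2) / 24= -8.43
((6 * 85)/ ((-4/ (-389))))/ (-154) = -99195/ 308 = -322.06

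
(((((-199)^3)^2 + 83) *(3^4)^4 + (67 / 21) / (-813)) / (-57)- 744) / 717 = -45642389656954822702753289 / 697756437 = -65413068567585027.82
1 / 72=0.01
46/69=2/3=0.67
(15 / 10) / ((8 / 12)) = 9 / 4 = 2.25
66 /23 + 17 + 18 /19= 9097 /437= 20.82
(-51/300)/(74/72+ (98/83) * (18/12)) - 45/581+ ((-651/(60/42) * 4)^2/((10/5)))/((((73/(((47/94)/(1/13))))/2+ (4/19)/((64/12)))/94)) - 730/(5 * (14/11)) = 3748342521582986993/135733455305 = 27615465.27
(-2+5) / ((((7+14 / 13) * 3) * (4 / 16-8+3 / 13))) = -676 / 41055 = -0.02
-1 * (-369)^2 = -136161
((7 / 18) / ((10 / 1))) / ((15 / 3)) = 7 / 900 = 0.01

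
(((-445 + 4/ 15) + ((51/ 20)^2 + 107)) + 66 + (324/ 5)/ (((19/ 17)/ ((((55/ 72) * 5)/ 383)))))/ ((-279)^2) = -2311052729/ 679738748400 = -0.00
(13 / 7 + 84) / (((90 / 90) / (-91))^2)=710983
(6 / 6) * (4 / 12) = 1 / 3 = 0.33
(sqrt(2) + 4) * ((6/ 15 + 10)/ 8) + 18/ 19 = 13 * sqrt(2)/ 10 + 584/ 95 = 7.99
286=286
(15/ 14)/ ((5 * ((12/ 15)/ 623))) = 1335/ 8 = 166.88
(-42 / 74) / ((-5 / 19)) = 399 / 185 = 2.16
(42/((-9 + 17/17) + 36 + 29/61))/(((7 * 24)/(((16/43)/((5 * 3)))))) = 244/1120365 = 0.00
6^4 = 1296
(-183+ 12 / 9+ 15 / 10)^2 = 1168561 / 36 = 32460.03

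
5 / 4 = 1.25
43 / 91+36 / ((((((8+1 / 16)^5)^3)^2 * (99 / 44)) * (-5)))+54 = 51508657673088646812035181012193116379615323928751526823205321138129 / 945589640559020952167682362777020573547410266494382037758843808455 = 54.47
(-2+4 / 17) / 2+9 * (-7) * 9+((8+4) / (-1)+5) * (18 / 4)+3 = -20277 / 34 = -596.38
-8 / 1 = -8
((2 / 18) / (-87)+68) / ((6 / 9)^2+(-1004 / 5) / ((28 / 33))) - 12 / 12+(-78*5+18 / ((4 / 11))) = -119596361 / 349914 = -341.79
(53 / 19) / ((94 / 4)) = 106 / 893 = 0.12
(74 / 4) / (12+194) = 37 / 412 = 0.09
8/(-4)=-2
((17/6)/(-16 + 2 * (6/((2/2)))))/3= -17/72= -0.24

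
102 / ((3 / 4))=136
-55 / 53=-1.04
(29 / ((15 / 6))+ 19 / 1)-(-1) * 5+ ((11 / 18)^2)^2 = 35.74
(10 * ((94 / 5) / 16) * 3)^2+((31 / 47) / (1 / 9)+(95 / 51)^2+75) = 2595486671 / 1955952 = 1326.97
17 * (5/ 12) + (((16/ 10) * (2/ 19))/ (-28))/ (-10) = 282649/ 39900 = 7.08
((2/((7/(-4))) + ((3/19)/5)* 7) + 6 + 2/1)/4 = 4707/2660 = 1.77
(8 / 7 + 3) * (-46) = -190.57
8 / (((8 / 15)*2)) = 7.50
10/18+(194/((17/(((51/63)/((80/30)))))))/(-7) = 107/1764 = 0.06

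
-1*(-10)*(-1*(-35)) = 350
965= 965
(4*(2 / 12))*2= 4 / 3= 1.33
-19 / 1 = -19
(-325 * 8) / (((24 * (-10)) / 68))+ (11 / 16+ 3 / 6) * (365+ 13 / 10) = 562391 / 480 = 1171.65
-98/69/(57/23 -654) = 0.00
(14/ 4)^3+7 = 399/ 8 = 49.88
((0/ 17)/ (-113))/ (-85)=0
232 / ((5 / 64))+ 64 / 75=222784 / 75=2970.45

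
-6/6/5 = -1/5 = -0.20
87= 87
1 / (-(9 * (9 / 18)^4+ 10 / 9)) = -144 / 241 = -0.60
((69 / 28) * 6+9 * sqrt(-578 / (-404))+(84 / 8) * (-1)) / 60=1 / 14+51 * sqrt(202) / 4040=0.25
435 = 435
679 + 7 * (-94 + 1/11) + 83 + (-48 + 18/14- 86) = -2162/77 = -28.08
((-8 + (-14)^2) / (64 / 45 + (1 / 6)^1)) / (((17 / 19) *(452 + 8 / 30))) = 0.29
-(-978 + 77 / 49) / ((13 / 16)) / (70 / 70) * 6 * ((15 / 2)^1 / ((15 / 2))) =656160 / 91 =7210.55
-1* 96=-96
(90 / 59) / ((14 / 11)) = 495 / 413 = 1.20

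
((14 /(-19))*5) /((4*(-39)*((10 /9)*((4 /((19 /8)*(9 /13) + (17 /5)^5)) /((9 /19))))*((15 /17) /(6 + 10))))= 158721667713 /7626125000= 20.81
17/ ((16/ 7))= 119/ 16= 7.44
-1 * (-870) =870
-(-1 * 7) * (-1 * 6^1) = -42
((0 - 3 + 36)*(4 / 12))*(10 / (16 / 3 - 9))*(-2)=60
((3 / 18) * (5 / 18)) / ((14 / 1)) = 5 / 1512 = 0.00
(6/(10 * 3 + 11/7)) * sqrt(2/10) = 42 * sqrt(5)/1105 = 0.08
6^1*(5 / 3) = 10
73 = 73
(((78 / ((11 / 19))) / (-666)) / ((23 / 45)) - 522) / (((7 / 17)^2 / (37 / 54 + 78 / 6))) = -348131194979 / 8256402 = -42165.00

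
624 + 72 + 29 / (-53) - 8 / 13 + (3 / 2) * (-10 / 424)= 694.80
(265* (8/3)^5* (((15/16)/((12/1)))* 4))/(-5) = -542720/243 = -2233.42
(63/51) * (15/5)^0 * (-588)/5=-145.27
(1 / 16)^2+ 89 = 22785 / 256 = 89.00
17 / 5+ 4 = 37 / 5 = 7.40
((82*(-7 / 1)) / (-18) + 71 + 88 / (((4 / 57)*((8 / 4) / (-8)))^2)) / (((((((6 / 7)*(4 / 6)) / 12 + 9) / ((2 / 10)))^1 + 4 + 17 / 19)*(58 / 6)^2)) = 1027079466 / 16822523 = 61.05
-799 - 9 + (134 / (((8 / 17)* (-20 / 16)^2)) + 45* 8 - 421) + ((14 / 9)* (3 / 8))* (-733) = -334303 / 300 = -1114.34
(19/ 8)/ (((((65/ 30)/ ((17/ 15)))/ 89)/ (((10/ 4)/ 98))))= 28747/ 10192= 2.82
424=424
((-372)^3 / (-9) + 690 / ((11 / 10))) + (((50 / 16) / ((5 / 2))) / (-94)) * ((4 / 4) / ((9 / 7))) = 5720499.26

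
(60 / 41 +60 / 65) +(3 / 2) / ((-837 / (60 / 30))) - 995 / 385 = -2307358 / 11450439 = -0.20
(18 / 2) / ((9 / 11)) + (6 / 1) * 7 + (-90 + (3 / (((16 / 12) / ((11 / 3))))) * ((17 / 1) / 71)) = -9947 / 284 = -35.02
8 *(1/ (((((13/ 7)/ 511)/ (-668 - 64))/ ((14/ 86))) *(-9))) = 48876128/ 1677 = 29144.98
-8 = -8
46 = 46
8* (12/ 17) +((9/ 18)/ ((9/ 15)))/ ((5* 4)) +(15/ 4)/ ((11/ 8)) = 37771/ 4488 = 8.42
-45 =-45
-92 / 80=-23 / 20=-1.15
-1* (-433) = 433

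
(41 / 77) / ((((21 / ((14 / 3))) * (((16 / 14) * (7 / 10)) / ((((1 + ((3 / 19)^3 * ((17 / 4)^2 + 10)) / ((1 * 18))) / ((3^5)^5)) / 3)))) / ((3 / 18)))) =45271175 / 4639571634255539490432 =0.00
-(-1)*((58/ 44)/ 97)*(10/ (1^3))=145/ 1067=0.14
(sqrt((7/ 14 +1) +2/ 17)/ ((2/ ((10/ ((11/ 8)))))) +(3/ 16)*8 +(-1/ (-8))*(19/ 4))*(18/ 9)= 67/ 16 +40*sqrt(1870)/ 187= 13.44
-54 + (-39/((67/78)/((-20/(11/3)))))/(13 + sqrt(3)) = -2116854/61171 - 91260*sqrt(3)/61171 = -37.19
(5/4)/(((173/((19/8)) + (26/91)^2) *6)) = 4655/1629408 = 0.00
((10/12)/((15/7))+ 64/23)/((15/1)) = 1313/6210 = 0.21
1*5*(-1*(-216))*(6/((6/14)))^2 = 211680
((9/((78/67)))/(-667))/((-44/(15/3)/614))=308535/381524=0.81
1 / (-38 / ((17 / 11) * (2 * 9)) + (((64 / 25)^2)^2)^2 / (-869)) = -20287628173828125 / 70778836719933493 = -0.29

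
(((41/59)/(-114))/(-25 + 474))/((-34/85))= 205/6039948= 0.00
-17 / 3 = -5.67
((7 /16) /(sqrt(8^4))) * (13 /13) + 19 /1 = 19463 /1024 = 19.01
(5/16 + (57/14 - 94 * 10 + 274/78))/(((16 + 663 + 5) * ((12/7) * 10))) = -4071427/51217920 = -0.08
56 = 56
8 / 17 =0.47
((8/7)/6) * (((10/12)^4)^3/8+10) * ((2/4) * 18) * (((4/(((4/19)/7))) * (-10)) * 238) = -5434007.59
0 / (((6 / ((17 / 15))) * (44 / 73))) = 0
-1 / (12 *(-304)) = 1 / 3648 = 0.00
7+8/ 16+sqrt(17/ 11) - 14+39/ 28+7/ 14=-129/ 28+sqrt(187)/ 11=-3.36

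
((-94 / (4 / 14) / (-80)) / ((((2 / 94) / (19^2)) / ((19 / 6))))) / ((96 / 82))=4348489397 / 23040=188736.52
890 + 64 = 954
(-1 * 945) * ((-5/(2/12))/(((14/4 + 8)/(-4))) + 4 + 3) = -378945/23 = -16475.87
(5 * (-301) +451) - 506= -1560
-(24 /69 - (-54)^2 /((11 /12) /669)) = 538421816 /253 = 2128149.47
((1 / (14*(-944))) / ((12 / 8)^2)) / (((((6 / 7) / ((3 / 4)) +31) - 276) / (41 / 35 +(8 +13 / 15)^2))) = 31417 / 2855213550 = 0.00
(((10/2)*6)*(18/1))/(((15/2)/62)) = 4464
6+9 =15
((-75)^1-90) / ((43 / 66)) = -10890 / 43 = -253.26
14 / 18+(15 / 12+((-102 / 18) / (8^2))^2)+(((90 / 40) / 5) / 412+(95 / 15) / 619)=24055018849 / 11751690240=2.05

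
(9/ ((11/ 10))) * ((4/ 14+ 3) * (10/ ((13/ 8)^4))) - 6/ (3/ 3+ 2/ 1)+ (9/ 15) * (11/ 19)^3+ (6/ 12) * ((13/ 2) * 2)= 6511909985277/ 150842922230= 43.17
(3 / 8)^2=9 / 64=0.14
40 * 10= 400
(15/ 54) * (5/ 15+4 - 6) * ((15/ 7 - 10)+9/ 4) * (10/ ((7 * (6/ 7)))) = 19625/ 4536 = 4.33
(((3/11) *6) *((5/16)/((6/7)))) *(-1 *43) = -4515/176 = -25.65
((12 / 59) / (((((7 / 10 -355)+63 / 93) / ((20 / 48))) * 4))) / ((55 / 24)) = -620 / 23715109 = -0.00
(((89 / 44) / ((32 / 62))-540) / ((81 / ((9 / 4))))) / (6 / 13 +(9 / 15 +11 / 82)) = -1005773665 / 80758656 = -12.45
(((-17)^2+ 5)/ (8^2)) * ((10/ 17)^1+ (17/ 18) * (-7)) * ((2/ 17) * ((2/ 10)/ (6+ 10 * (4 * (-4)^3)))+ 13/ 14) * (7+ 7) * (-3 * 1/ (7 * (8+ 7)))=6068075657/ 590484800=10.28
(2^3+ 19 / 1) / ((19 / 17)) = 459 / 19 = 24.16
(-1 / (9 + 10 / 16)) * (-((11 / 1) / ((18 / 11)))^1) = 44 / 63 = 0.70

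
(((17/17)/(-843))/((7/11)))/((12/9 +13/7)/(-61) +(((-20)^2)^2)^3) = -671/1474400255999999981173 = -0.00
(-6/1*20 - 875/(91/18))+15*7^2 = 5745/13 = 441.92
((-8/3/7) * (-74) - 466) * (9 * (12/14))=-165492/49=-3377.39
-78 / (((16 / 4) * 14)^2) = -39 / 1568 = -0.02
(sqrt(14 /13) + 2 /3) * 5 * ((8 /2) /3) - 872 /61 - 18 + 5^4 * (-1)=-358415 /549 + 20 * sqrt(182) /39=-645.93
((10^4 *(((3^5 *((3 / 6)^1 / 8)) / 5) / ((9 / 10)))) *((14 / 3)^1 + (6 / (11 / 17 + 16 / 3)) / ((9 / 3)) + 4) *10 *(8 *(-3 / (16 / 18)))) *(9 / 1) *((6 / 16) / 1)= -16886373750 / 61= -276825799.18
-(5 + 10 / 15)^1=-17 / 3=-5.67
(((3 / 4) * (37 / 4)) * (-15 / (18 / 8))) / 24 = -1.93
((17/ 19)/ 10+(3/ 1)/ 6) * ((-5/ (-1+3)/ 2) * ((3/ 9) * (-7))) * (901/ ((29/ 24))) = 706384/ 551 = 1282.00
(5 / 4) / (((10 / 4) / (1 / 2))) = 1 / 4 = 0.25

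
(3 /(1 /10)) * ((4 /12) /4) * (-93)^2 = 43245 /2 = 21622.50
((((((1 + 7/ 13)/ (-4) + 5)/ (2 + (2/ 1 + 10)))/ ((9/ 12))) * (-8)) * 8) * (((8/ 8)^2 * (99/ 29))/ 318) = -42240/ 139867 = -0.30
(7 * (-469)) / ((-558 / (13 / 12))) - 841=-5588657 / 6696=-834.63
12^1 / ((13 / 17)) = 204 / 13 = 15.69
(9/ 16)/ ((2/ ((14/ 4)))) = 0.98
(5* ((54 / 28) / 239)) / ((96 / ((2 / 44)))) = 45 / 2355584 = 0.00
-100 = -100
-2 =-2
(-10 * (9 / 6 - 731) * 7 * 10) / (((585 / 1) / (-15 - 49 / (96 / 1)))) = -76035785 / 5616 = -13539.14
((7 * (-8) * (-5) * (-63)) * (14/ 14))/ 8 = -2205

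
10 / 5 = 2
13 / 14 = 0.93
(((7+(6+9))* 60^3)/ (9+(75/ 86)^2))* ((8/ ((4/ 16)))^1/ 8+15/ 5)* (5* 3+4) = 519376704000/ 8021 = 64752113.70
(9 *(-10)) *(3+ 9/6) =-405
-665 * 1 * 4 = -2660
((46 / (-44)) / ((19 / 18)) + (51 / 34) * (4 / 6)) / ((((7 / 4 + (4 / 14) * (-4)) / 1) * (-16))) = -7 / 7106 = -0.00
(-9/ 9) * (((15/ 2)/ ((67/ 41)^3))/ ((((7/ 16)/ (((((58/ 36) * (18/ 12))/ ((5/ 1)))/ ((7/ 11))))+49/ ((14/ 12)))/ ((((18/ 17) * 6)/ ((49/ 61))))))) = -1448424438120/ 4536948800111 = -0.32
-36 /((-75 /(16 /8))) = 24 /25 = 0.96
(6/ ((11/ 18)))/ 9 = 1.09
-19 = -19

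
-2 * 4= -8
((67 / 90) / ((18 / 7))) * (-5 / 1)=-469 / 324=-1.45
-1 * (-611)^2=-373321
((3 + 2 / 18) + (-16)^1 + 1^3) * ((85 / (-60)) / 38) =1819 / 4104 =0.44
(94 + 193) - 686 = -399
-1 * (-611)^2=-373321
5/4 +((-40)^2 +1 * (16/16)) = 6409/4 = 1602.25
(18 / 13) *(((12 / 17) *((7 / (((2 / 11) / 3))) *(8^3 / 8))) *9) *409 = 5877349632 / 221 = 26594342.23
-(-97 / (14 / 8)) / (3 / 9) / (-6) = -194 / 7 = -27.71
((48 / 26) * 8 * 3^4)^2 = 241864704 / 169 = 1431152.09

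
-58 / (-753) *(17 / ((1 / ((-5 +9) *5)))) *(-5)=-98600 / 753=-130.94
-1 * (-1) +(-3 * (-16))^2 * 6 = 13825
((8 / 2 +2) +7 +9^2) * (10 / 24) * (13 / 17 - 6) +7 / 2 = -10279 / 51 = -201.55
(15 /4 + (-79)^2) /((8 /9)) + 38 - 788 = 200811 /32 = 6275.34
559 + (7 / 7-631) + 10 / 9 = -629 / 9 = -69.89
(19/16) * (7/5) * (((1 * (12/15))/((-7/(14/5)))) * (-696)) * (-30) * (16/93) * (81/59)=-119968128/45725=-2623.69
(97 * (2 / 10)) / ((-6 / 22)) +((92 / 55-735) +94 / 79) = -10470634 / 13035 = -803.27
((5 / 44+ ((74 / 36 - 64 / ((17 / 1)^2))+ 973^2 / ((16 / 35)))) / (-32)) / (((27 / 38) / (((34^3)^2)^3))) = -897559959583061299736147745037032448 / 2673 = -335787489555952599976112100000000.00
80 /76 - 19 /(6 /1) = -2.11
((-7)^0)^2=1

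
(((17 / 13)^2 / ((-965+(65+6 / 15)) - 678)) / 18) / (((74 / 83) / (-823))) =5806265 / 104450112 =0.06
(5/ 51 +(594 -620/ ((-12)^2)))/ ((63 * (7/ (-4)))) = -360953/ 67473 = -5.35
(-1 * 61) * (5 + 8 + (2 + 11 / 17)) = -16226 / 17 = -954.47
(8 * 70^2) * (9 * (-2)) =-705600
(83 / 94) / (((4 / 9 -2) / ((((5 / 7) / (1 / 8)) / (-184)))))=3735 / 211876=0.02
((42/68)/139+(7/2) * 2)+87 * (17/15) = 2495433/23630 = 105.60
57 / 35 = 1.63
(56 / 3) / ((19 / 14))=784 / 57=13.75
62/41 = 1.51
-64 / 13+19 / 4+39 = 2019 / 52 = 38.83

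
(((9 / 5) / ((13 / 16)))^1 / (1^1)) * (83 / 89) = 11952 / 5785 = 2.07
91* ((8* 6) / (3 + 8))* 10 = 43680 / 11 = 3970.91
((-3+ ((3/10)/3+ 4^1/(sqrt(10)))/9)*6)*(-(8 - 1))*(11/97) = 20713/1455 - 308*sqrt(10)/1455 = 13.57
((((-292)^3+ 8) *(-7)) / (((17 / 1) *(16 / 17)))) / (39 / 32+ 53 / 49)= 17079396880 / 3607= 4735069.83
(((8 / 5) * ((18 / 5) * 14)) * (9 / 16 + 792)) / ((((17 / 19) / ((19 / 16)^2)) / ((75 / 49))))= 154177.55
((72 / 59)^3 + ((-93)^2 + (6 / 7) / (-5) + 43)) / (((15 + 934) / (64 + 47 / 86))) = 1906013038973 / 3223423405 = 591.30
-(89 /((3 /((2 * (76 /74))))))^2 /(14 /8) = -183006784 /86247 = -2121.89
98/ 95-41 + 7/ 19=-198/ 5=-39.60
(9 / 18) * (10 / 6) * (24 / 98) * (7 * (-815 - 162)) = -9770 / 7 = -1395.71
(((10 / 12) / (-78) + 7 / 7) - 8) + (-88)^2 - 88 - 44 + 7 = 3562411 / 468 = 7611.99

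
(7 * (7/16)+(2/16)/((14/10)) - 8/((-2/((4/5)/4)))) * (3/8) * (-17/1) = -112863/4480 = -25.19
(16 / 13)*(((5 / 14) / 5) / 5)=8 / 455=0.02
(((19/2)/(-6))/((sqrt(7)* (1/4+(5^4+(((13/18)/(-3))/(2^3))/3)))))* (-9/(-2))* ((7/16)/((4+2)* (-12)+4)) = 4617* sqrt(7)/440809184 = 0.00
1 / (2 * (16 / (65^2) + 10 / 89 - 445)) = -376025 / 334574902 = -0.00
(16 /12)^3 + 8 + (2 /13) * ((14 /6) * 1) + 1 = 4117 /351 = 11.73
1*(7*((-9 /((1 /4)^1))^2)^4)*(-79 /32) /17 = -48752305588224 /17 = -2867782681660.24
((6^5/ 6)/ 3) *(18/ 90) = 432/ 5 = 86.40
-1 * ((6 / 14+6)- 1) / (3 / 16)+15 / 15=-587 / 21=-27.95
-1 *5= -5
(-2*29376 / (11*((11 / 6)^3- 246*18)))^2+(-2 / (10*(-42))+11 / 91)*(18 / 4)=58098400509498483 / 28699337296855940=2.02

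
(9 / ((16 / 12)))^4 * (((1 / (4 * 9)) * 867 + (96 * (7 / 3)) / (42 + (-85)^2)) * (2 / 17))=372513746097 / 63251968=5889.36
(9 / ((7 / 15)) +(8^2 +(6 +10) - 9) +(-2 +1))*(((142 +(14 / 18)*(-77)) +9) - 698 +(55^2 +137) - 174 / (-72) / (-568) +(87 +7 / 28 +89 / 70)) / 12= 236498986375 / 12023424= 19669.85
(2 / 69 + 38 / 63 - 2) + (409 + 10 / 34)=407.93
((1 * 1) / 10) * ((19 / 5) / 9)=19 / 450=0.04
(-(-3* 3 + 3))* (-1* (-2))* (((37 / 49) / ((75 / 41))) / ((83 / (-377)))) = -2287636 / 101675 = -22.50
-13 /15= -0.87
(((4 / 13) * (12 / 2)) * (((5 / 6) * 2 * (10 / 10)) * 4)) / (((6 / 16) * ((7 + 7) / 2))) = 1280 / 273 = 4.69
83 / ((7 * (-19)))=-83 / 133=-0.62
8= 8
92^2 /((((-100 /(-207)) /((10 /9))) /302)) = 29395472 /5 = 5879094.40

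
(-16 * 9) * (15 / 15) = -144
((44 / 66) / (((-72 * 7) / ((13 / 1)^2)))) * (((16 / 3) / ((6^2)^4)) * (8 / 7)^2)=-169 / 182284263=-0.00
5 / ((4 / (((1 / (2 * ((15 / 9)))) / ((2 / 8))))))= 3 / 2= 1.50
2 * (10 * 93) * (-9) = -16740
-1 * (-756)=756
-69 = -69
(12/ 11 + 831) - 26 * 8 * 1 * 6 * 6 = -73215/ 11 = -6655.91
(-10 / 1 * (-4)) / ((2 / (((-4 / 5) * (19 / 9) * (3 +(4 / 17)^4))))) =-76248976 / 751689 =-101.44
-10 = -10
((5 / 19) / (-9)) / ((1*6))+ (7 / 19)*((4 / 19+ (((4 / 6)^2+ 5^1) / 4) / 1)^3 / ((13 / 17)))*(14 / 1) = 1034640696155 / 39521667744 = 26.18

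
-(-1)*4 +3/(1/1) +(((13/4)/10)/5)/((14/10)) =1973/280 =7.05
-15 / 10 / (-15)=1 / 10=0.10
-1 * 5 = -5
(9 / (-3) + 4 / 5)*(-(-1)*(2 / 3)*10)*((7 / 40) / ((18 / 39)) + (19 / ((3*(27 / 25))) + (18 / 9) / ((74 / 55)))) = -20386399 / 179820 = -113.37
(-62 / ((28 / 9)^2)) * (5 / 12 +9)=-94581 / 1568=-60.32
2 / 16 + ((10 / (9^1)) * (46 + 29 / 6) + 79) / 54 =15361 / 5832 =2.63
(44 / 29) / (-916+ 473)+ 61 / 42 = 781819 / 539574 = 1.45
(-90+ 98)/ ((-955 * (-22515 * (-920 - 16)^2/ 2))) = 1/ 1177353929700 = 0.00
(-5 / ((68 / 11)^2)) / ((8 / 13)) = -7865 / 36992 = -0.21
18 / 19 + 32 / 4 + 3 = 11.95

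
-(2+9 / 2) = -6.50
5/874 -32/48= -1733/2622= -0.66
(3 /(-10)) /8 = -3 /80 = -0.04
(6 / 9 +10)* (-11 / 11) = -32 / 3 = -10.67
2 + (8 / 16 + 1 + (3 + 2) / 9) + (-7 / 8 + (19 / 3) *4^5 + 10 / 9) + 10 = 51997 / 8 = 6499.62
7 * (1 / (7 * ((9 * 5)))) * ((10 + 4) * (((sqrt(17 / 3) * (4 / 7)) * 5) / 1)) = 2.12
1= 1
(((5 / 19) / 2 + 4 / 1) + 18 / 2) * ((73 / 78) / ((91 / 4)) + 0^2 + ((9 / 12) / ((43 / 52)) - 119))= -4494878228 / 2899533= -1550.21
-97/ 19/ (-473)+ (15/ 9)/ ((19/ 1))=2656/ 26961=0.10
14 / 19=0.74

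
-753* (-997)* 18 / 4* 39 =263510091 / 2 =131755045.50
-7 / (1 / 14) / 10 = -49 / 5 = -9.80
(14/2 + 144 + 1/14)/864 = 235/1344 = 0.17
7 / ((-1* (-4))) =1.75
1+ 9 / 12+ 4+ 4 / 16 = 6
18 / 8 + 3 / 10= 51 / 20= 2.55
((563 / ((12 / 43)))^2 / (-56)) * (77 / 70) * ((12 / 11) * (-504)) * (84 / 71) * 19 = 701532590157 / 710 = 988074070.64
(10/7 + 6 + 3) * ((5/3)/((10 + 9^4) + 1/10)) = 3650/1379931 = 0.00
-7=-7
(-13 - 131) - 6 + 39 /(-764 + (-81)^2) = -869511 /5797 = -149.99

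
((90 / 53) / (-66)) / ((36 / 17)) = -85 / 6996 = -0.01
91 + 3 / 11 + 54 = 1598 / 11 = 145.27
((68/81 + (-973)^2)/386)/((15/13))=996906521/468990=2125.65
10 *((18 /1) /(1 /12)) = 2160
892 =892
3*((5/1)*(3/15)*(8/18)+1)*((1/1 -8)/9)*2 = -182/27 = -6.74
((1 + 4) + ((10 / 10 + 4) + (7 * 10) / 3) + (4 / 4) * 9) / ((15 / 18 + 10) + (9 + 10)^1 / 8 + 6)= 1016 / 461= 2.20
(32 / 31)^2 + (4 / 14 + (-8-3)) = -64907 / 6727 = -9.65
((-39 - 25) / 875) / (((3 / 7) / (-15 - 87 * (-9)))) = -16384 / 125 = -131.07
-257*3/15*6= -1542/5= -308.40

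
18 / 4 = 9 / 2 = 4.50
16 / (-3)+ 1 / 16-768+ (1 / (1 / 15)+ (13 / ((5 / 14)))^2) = 680027 / 1200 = 566.69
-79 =-79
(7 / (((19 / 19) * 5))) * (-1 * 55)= -77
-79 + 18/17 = -1325/17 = -77.94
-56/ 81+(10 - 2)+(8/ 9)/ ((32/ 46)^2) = 23705/ 2592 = 9.15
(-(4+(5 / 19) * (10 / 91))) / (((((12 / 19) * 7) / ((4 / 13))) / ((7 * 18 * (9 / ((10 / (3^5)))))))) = -45703926 / 5915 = -7726.78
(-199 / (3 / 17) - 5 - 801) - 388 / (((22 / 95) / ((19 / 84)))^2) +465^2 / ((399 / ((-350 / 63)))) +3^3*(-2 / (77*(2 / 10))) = -86266887163 / 16221744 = -5317.98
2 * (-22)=-44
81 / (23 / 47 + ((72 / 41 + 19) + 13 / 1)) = 52029 / 21997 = 2.37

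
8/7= 1.14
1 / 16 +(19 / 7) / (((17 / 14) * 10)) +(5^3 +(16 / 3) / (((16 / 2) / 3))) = 173109 / 1360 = 127.29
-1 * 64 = -64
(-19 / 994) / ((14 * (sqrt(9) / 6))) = -19 / 6958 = -0.00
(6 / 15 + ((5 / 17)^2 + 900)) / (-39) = -1301203 / 56355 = -23.09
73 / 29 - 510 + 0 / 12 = -14717 / 29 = -507.48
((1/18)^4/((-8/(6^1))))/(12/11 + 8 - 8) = -11/1679616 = -0.00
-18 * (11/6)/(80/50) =-165/8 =-20.62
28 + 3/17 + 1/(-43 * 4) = 28.17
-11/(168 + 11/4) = -44/683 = -0.06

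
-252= -252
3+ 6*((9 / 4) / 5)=57 / 10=5.70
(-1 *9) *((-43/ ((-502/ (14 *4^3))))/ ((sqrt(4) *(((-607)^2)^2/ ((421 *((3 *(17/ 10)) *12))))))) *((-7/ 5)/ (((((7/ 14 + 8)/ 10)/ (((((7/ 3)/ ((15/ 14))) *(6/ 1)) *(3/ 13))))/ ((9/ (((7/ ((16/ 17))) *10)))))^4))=19445257595425034462035968/ 6239709497393081382506321921875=0.00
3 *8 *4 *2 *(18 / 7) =3456 / 7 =493.71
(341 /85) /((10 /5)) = 341 /170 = 2.01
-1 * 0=0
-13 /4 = -3.25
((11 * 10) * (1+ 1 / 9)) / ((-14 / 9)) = -78.57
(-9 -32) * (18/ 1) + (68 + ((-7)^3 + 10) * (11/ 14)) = -13043/ 14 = -931.64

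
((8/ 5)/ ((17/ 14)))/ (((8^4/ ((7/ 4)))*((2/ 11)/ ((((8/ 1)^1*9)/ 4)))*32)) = 4851/ 2785280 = 0.00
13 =13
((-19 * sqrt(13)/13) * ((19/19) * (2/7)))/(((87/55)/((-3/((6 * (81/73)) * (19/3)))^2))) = -293095 * sqrt(13)/219316734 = -0.00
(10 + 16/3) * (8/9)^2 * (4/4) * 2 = 5888/243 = 24.23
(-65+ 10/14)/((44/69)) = -15525/154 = -100.81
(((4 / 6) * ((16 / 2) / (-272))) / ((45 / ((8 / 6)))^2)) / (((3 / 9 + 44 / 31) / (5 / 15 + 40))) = -60016 / 151504425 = -0.00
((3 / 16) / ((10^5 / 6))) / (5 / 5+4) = 9 / 4000000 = 0.00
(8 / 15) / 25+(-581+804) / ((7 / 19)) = 1588931 / 2625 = 605.31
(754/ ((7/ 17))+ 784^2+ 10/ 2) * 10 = 43154450/ 7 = 6164921.43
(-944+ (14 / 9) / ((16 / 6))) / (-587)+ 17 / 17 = 18365 / 7044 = 2.61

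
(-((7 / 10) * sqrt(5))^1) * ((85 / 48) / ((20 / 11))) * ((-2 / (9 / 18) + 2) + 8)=-1309 * sqrt(5) / 320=-9.15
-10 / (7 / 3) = -30 / 7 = -4.29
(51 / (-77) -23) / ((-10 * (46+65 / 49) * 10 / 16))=51016 / 637725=0.08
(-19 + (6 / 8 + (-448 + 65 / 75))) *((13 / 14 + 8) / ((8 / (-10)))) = 498625 / 96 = 5194.01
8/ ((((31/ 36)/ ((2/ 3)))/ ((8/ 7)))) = 1536/ 217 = 7.08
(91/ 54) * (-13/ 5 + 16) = 6097/ 270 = 22.58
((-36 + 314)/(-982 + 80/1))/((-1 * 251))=139/113201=0.00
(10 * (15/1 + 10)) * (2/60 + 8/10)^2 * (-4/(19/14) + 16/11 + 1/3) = -2271875/11286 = -201.30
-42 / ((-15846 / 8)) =0.02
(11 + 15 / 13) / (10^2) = 79 / 650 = 0.12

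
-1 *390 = -390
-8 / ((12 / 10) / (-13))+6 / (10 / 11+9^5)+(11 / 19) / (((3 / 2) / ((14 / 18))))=28979012944 / 333218637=86.97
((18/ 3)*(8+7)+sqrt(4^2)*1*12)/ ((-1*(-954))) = 23/ 159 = 0.14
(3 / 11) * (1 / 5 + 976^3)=13945712643 / 55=253558411.69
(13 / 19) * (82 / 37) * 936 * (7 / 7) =997776 / 703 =1419.31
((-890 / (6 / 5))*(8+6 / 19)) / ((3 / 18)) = -703100 / 19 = -37005.26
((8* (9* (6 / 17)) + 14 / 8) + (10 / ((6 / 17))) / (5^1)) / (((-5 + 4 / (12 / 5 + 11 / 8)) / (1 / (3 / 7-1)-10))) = 47528609 / 485520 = 97.89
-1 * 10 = -10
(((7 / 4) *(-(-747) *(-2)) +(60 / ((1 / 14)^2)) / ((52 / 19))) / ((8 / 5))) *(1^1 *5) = 5257.57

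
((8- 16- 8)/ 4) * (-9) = 36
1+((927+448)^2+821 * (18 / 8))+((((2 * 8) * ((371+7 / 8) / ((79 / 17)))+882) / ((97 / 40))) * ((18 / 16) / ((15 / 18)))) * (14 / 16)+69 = 58042491539 / 30652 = 1893595.57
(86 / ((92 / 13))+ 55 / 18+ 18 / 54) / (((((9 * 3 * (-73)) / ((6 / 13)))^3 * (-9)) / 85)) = 2187560 / 1160750877076323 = 0.00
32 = 32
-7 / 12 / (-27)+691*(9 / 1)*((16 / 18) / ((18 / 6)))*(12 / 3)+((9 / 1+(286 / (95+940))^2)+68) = 31912926659 / 4284900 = 7447.76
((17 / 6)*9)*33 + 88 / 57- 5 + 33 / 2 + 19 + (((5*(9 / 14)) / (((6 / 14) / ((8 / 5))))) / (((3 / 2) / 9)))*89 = 415048 / 57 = 7281.54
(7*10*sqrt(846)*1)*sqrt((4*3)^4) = 30240*sqrt(94) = 293187.68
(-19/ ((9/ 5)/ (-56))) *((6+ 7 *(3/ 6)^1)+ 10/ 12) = 164920/ 27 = 6108.15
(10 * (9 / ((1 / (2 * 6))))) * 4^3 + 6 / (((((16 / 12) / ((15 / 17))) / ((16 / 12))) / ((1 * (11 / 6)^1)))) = 1175205 / 17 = 69129.71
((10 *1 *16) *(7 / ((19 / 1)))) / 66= 560 / 627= 0.89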